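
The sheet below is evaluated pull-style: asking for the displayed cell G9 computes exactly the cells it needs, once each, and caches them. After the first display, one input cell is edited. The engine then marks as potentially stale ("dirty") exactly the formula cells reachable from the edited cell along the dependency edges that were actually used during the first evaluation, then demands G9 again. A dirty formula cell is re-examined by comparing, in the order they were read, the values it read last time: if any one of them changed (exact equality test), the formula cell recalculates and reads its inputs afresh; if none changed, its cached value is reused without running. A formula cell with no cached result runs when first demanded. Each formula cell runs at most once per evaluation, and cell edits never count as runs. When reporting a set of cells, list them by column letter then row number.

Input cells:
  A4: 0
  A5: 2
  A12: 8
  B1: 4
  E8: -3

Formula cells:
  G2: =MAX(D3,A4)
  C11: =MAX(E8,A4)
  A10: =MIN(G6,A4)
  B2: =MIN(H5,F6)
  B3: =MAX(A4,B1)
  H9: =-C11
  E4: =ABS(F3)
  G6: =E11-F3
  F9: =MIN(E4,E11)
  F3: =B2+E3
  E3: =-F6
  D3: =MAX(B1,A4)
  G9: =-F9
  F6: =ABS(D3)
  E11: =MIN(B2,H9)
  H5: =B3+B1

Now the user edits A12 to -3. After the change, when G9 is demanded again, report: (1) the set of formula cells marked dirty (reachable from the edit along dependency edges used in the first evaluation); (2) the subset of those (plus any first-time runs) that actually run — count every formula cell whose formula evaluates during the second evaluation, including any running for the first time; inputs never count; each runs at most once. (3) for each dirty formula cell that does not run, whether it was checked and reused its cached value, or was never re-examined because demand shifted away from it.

The edit dirties: none.
0 formula cells run: none.
No dirty formula cell escaped a run.
Note the shortcut — nothing in the graph depends on A12 at all, so no recomputation happens.

First demand of the output computes:
  B3 = MAX(0, 4) = 4
  C11 = MAX(-3, 0) = 0
  D3 = MAX(4, 0) = 4
  F6 = ABS(4) = 4
  E3 = -(4) = -4
  H5 = 4 + 4 = 8
  B2 = MIN(8, 4) = 4
  F3 = 4 + -4 = 0
  E4 = ABS(0) = 0
  H9 = -(0) = 0
  E11 = MIN(4, 0) = 0
  F9 = MIN(0, 0) = 0
  G9 = -(0) = 0

After the edit, cleaning proceeds:
  no node depends on A12 at all; the second demand re-runs nothing.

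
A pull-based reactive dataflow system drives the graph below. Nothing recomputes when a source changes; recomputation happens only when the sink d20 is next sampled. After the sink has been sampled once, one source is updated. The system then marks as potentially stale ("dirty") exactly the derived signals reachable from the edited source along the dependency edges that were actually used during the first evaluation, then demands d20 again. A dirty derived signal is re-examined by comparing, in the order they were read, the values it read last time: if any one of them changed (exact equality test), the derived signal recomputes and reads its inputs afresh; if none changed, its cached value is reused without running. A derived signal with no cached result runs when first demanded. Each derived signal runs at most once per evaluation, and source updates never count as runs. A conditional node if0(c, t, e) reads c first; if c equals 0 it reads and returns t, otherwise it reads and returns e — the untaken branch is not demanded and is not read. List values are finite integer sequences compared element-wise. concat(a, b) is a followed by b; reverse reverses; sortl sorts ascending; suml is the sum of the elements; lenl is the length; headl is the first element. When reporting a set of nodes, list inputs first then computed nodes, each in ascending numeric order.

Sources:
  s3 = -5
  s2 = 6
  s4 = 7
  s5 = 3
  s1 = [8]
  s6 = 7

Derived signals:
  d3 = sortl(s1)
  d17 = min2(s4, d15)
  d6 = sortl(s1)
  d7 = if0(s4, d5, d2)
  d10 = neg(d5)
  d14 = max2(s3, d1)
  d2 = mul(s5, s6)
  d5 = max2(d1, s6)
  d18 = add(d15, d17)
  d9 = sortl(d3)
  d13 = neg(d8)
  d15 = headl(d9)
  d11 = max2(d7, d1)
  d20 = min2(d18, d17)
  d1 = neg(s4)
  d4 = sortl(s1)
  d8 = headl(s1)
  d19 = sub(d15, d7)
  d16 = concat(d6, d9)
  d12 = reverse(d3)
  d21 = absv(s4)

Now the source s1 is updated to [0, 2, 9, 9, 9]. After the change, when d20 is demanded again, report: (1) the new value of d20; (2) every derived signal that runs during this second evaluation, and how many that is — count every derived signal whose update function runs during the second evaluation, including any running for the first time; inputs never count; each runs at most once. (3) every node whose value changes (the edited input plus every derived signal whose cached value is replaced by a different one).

New value of d20: 0.
Derived signals that run: d3, d9, d15, d17, d18, d20 — 6 in total.
Values that change: s1, d3, d9, d15, d17, d18, d20.

First evaluation (everything demanded from the output):
  d3 = sortl([8]) = [8]
  d9 = sortl([8]) = [8]
  d15 = headl([8]) = 8
  d17 = min2(7, 8) = 7
  d18 = add(8, 7) = 15
  d20 = min2(15, 7) = 7

Propagation after the edit:
  d3: runs — s1 [8]->[0, 2, 9, 9, 9]; result [0, 2, 9, 9, 9].
  d9: runs — d3 [8]->[0, 2, 9, 9, 9]; result [0, 2, 9, 9, 9].
  d15: runs — d9 [8]->[0, 2, 9, 9, 9]; result 0.
  d17: runs — d15 8->0; result 0.
  d18: runs — d15 8->0; d17 7->0; result 0.
  d20: runs — d18 15->0; d17 7->0; result 0.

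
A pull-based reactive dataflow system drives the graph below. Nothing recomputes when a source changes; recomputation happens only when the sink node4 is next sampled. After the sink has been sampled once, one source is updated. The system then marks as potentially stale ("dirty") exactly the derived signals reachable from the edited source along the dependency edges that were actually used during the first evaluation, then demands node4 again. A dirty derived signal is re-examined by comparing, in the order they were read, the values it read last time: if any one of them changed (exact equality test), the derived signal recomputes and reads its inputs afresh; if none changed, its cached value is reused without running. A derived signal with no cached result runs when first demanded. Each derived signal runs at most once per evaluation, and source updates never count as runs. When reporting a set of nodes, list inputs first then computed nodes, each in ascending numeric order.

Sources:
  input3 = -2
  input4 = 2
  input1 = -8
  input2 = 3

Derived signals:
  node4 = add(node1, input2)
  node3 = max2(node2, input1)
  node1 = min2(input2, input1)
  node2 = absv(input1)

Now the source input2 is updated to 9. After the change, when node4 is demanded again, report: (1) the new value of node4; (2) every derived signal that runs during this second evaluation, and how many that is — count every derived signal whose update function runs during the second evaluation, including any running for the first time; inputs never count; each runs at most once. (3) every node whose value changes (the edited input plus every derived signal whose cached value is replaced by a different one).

First evaluation (everything demanded from the output):
  node1 = min2(3, -8) = -8
  node4 = add(-8, 3) = -5

Propagation after the edit:
  node1: runs — input2 3->9; result -8 (same value as before).
  node4: runs — input2 3->9; result 1.

New value of node4: 1.
Derived signals that run: node1, node4 — 2 in total.
Values that change: input2, node4.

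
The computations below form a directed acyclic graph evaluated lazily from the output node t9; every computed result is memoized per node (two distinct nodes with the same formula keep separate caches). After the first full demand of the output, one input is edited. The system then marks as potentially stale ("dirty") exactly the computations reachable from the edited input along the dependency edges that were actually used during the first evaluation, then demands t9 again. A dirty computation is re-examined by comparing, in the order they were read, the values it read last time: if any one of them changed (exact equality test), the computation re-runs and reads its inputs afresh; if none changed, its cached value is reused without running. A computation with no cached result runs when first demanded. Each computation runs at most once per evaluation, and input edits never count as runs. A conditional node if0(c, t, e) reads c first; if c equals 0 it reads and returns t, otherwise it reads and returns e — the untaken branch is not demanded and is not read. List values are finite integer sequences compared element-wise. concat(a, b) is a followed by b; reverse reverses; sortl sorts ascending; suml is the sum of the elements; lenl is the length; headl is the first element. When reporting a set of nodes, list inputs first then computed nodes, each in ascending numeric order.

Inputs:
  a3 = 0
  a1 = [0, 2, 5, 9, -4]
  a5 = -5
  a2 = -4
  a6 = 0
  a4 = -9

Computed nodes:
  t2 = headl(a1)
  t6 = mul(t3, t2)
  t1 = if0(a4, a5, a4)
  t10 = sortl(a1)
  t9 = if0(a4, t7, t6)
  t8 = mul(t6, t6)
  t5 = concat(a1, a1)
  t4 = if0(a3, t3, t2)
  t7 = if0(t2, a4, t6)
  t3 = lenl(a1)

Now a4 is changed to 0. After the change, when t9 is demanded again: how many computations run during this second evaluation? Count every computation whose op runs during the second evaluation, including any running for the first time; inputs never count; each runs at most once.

First demand of the output computes:
  t2 = headl([0, 2, 5, 9, -4]) = 0
  t3 = lenl([0, 2, 5, 9, -4]) = 5
  t6 = mul(5, 0) = 0
  t9 = if0(a4=-9 -> else branch t6) = 0

After the edit, cleaning proceeds:
  t7: had never run; runs now, result 0.
  t9: a read changed (a4 -9->0) — executes, giving 0 — identical to its old value.

Note the branch switch — t7 had no cache and runs now for the first time.

2 computations run: t7, t9.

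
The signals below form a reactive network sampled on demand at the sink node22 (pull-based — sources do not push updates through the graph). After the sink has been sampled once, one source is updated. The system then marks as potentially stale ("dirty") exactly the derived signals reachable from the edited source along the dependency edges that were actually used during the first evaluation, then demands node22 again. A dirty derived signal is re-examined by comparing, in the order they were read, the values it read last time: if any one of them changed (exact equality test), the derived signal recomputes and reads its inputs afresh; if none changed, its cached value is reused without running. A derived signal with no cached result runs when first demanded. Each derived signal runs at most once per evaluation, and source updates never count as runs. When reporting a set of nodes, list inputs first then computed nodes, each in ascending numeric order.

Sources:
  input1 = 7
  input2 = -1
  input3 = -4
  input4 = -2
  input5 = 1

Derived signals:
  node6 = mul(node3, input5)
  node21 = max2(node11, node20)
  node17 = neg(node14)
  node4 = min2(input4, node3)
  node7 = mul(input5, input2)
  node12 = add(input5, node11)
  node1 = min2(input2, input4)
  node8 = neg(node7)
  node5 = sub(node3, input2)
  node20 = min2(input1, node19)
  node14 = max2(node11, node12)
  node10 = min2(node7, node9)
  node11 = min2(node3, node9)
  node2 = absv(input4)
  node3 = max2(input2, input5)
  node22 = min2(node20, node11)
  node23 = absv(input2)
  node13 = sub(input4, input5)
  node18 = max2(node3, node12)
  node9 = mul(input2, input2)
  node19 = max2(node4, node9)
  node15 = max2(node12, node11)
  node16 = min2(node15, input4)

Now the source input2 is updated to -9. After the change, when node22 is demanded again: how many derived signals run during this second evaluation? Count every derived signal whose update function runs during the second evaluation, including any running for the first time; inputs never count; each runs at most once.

Run set: node3, node9, node11, node19, node20, node22 (6 run).
The important point: at node4 every value read last time is unchanged, so the dirty flag clears without a run.

Initial pass — values computed on the first demand:
  node3 = max2(-1, 1) = 1
  node4 = min2(-2, 1) = -2
  node9 = mul(-1, -1) = 1
  node11 = min2(1, 1) = 1
  node19 = max2(-2, 1) = 1
  node20 = min2(7, 1) = 1
  node22 = min2(1, 1) = 1

Second demand — change propagation:
  node3: re-runs because input2 -1->-9; new result 1 (unchanged).
  node4: re-examined; everything it read last time is the same (input4 unchanged, node3 unchanged) — cache -2 kept, no run.
  node9: re-runs because input2 -1->-9; input2 -1->-9; new result 81.
  node11: re-runs because node9 1->81; new result 1 (unchanged).
  node19: re-runs because node9 1->81; new result 81.
  node20: re-runs because node19 1->81; new result 7.
  node22: re-runs because node20 1->7; new result 1 (unchanged).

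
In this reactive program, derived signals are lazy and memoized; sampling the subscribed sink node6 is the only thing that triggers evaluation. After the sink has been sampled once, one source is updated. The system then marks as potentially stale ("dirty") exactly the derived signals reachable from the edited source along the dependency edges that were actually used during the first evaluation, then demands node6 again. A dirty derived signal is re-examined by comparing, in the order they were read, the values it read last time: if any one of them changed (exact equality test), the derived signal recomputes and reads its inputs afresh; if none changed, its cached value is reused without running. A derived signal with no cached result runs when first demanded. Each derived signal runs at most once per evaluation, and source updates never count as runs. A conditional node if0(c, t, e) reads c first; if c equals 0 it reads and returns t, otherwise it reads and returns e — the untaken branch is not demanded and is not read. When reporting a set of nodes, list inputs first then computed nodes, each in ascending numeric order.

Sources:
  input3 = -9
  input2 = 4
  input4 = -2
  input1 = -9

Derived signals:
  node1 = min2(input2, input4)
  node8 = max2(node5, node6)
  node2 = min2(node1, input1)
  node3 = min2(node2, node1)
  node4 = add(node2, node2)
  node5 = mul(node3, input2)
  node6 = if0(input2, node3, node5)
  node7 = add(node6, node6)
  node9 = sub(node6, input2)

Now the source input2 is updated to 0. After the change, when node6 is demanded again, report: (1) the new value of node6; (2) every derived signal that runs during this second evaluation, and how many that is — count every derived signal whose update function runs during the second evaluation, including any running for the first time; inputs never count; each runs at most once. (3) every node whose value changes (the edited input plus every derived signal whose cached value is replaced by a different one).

Demanding node6 again yields -9.
2 derived signals run: node1, node6.
The nodes whose values change: input2, node6.
Note the branch switch — demand abandons node5, which is never re-examined.

First demand of the output computes:
  node1 = min2(4, -2) = -2
  node2 = min2(-2, -9) = -9
  node3 = min2(-9, -2) = -9
  node5 = mul(-9, 4) = -36
  node6 = if0(input2=4 -> else branch node5) = -36

After the edit, cleaning proceeds:
  node1: a read changed (input2 4->0) — executes, giving -2 — identical to its old value.
  node2: dirty, but its reads are unchanged (node1 unchanged, input1 unchanged); cached -9 stands.
  node3: dirty, but its reads are unchanged (node2 unchanged, node1 unchanged); cached -9 stands.
  node5: stays stale; no demand reaches it after the flip.
  node6: a read changed (input2 4->0) — executes, giving -9.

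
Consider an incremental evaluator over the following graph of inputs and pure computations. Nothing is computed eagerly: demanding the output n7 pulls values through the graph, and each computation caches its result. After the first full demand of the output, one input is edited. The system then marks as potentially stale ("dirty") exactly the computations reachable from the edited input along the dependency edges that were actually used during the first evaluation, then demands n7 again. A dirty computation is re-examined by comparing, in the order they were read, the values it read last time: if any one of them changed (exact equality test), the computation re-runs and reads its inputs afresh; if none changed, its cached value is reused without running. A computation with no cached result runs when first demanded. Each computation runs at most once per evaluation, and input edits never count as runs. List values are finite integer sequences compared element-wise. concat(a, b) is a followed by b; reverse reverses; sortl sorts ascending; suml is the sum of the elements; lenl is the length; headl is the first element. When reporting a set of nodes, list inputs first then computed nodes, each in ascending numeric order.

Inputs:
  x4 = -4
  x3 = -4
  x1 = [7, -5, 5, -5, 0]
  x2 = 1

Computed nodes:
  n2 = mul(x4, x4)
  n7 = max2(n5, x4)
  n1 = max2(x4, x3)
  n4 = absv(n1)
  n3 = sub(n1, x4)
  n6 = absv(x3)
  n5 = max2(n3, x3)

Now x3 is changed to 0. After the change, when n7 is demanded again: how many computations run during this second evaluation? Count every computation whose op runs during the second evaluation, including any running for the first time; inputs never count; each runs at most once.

Initial pass — values computed on the first demand:
  n1 = max2(-4, -4) = -4
  n3 = sub(-4, -4) = 0
  n5 = max2(0, -4) = 0
  n7 = max2(0, -4) = 0

Second demand — change propagation:
  n1: re-runs because x3 -4->0; new result 0.
  n3: re-runs because n1 -4->0; new result 4.
  n5: re-runs because n3 0->4; x3 -4->0; new result 4.
  n7: re-runs because n5 0->4; new result 4.

Run set: n1, n3, n5, n7 (4 run).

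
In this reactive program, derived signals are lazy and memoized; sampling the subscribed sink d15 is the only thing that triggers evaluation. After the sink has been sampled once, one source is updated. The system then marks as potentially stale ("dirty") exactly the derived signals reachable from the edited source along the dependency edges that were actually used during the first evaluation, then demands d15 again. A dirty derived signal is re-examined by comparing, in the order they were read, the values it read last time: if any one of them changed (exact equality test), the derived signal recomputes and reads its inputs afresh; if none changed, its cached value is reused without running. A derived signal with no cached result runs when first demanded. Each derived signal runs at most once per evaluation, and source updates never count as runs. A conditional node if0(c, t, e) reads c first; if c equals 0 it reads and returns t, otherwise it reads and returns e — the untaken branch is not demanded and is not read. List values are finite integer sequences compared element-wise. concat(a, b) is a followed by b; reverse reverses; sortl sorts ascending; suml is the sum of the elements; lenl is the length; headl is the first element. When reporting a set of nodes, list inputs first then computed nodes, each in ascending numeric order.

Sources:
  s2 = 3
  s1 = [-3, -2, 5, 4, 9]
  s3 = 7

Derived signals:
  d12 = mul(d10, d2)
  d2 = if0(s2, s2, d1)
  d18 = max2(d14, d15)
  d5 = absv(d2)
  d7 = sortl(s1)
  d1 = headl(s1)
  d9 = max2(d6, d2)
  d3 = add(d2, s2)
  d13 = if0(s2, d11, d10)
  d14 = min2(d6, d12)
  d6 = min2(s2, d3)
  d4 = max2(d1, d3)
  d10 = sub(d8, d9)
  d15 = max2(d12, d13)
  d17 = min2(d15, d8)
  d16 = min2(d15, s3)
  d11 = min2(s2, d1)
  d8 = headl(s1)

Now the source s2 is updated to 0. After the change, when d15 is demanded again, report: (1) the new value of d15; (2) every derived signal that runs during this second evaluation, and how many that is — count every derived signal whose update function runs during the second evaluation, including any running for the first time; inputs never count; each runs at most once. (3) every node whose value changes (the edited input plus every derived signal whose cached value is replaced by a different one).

Demanding d15 again yields 0.
8 derived signals run: d2, d3, d6, d9, d11, d12, d13, d15.
The nodes whose values change: s2, d2, d12, d15.
Note the branch switch — d11 had no cache and runs now for the first time.

First demand of the output computes:
  d1 = headl([-3, -2, 5, 4, 9]) = -3
  d2 = if0(s2=3 -> else branch d1) = -3
  d3 = add(-3, 3) = 0
  d6 = min2(3, 0) = 0
  d8 = headl([-3, -2, 5, 4, 9]) = -3
  d9 = max2(0, -3) = 0
  d10 = sub(-3, 0) = -3
  d12 = mul(-3, -3) = 9
  d13 = if0(s2=3 -> else branch d10) = -3
  d15 = max2(9, -3) = 9

After the edit, cleaning proceeds:
  d2: a read changed (s2 3->0) — executes, giving 0.
  d3: a read changed (d2 -3->0; s2 3->0) — executes, giving 0 — identical to its old value.
  d6: a read changed (s2 3->0) — executes, giving 0 — identical to its old value.
  d9: a read changed (d2 -3->0) — executes, giving 0 — identical to its old value.
  d10: dirty, but its reads are unchanged (d8 unchanged, d9 unchanged); cached -3 stands.
  d11: had never run; runs now, result -3.
  d12: a read changed (d2 -3->0) — executes, giving 0.
  d13: a read changed (s2 3->0) — executes, giving -3 — identical to its old value.
  d15: a read changed (d12 9->0) — executes, giving 0.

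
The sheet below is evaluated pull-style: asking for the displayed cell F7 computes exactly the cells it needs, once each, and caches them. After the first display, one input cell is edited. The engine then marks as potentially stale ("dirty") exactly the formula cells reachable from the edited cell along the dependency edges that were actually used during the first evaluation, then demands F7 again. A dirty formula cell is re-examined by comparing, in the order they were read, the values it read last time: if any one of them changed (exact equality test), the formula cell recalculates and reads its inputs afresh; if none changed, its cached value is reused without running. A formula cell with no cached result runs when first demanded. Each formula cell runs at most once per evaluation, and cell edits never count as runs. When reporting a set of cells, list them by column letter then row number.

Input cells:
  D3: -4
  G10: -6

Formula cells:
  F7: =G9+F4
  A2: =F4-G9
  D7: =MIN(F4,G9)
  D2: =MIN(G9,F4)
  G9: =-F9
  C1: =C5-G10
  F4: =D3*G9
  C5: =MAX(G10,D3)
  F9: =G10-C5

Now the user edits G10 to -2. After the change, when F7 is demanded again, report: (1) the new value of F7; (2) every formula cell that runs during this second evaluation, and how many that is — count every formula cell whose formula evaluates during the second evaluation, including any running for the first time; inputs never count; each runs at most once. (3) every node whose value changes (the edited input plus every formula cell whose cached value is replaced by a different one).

First demand of the output computes:
  C5 = MAX(-6, -4) = -4
  F9 = -6 - -4 = -2
  G9 = -(-2) = 2
  F4 = -4 * 2 = -8
  F7 = 2 + -8 = -6

After the edit, cleaning proceeds:
  C5: a read changed (G10 -6->-2) — executes, giving -2.
  F9: a read changed (G10 -6->-2; C5 -4->-2) — executes, giving 0.
  G9: a read changed (F9 -2->0) — executes, giving 0.
  F4: a read changed (G9 2->0) — executes, giving 0.
  F7: a read changed (G9 2->0; F4 -8->0) — executes, giving 0.

Demanding F7 again yields 0.
5 formula cells run: C5, F4, F7, F9, G9.
The nodes whose values change: C5, F4, F7, F9, G9, G10.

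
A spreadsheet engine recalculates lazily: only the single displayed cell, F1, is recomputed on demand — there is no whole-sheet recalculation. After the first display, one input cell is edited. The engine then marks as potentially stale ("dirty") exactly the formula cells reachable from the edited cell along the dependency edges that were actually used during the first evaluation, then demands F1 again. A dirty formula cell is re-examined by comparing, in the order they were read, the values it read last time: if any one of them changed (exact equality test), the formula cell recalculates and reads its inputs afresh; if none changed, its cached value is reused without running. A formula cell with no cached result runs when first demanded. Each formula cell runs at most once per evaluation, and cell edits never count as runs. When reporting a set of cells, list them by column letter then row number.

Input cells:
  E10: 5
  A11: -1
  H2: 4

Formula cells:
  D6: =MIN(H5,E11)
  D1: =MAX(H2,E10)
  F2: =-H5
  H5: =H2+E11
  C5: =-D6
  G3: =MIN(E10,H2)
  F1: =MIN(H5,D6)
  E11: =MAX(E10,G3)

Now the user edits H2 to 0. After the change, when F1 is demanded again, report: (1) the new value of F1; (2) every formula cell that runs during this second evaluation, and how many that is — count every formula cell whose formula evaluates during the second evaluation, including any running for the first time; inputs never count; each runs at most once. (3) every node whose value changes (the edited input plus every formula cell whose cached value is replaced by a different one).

First evaluation (everything demanded from the output):
  G3 = MIN(5, 4) = 4
  E11 = MAX(5, 4) = 5
  H5 = 4 + 5 = 9
  D6 = MIN(9, 5) = 5
  F1 = MIN(9, 5) = 5

Propagation after the edit:
  G3: runs — H2 4->0; result 0.
  E11: runs — G3 4->0; result 5 (same value as before).
  H5: runs — H2 4->0; result 5.
  D6: runs — H5 9->5; result 5 (same value as before).
  F1: runs — H5 9->5; result 5 (same value as before).

New value of F1: 5.
Formula cells that run: D6, E11, F1, G3, H5 — 5 in total.
Values that change: G3, H2, H5.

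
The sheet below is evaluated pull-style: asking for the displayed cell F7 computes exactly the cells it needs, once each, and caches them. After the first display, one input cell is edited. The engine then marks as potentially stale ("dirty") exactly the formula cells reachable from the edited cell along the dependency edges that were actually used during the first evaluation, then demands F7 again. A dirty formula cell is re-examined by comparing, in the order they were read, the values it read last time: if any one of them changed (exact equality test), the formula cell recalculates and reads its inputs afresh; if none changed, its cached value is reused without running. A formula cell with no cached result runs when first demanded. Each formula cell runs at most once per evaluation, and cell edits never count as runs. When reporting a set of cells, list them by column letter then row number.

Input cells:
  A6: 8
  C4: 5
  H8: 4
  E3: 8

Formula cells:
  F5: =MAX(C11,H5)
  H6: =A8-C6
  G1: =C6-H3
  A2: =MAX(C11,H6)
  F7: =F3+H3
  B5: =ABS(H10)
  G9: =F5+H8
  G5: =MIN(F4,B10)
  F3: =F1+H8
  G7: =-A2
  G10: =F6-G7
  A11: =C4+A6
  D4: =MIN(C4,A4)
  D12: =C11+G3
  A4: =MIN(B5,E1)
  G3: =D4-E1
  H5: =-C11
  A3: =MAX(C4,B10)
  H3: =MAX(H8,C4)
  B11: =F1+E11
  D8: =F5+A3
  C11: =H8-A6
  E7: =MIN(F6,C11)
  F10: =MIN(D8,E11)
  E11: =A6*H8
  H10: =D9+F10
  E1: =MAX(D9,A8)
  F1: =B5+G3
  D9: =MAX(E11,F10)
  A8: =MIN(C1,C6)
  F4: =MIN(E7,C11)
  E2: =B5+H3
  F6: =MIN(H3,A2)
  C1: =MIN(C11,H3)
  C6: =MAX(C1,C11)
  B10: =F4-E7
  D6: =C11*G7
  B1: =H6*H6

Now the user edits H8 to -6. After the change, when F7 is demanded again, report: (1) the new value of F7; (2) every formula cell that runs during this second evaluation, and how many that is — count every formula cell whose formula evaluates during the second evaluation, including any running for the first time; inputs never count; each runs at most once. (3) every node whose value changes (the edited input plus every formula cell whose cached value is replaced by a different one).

First demand of the output computes:
  C11 = 4 - 8 = -4
  E11 = 8 * 4 = 32
  H3 = MAX(4, 5) = 5
  C1 = MIN(-4, 5) = -4
  C6 = MAX(-4, -4) = -4
  A8 = MIN(-4, -4) = -4
  H5 = -(-4) = 4
  F5 = MAX(-4, 4) = 4
  H6 = -4 - -4 = 0
  A2 = MAX(-4, 0) = 0
  F6 = MIN(5, 0) = 0
  E7 = MIN(0, -4) = -4
  F4 = MIN(-4, -4) = -4
  B10 = -4 - -4 = 0
  A3 = MAX(5, 0) = 5
  D8 = 4 + 5 = 9
  F10 = MIN(9, 32) = 9
  D9 = MAX(32, 9) = 32
  E1 = MAX(32, -4) = 32
  H10 = 32 + 9 = 41
  B5 = ABS(41) = 41
  A4 = MIN(41, 32) = 32
  D4 = MIN(5, 32) = 5
  G3 = 5 - 32 = -27
  F1 = 41 + -27 = 14
  F3 = 14 + 4 = 18
  F7 = 18 + 5 = 23

After the edit, cleaning proceeds:
  C11: a read changed (H8 4->-6) — executes, giving -14.
  E11: a read changed (H8 4->-6) — executes, giving -48.
  H3: a read changed (H8 4->-6) — executes, giving 5 — identical to its old value.
  C1: a read changed (C11 -4->-14) — executes, giving -14.
  C6: a read changed (C1 -4->-14; C11 -4->-14) — executes, giving -14.
  A8: a read changed (C1 -4->-14; C6 -4->-14) — executes, giving -14.
  H5: a read changed (C11 -4->-14) — executes, giving 14.
  F5: a read changed (C11 -4->-14; H5 4->14) — executes, giving 14.
  H6: a read changed (A8 -4->-14; C6 -4->-14) — executes, giving 0 — identical to its old value.
  A2: a read changed (C11 -4->-14) — executes, giving 0 — identical to its old value.
  F6: dirty, but its reads are unchanged (H3 unchanged, A2 unchanged); cached 0 stands.
  E7: a read changed (C11 -4->-14) — executes, giving -14.
  F4: a read changed (E7 -4->-14; C11 -4->-14) — executes, giving -14.
  B10: a read changed (F4 -4->-14; E7 -4->-14) — executes, giving 0 — identical to its old value.
  A3: dirty, but its reads are unchanged (C4 unchanged, B10 unchanged); cached 5 stands.
  D8: a read changed (F5 4->14) — executes, giving 19.
  F10: a read changed (D8 9->19; E11 32->-48) — executes, giving -48.
  D9: a read changed (E11 32->-48; F10 9->-48) — executes, giving -48.
  E1: a read changed (D9 32->-48; A8 -4->-14) — executes, giving -14.
  H10: a read changed (D9 32->-48; F10 9->-48) — executes, giving -96.
  B5: a read changed (H10 41->-96) — executes, giving 96.
  A4: a read changed (B5 41->96; E1 32->-14) — executes, giving -14.
  D4: a read changed (A4 32->-14) — executes, giving -14.
  G3: a read changed (D4 5->-14; E1 32->-14) — executes, giving 0.
  F1: a read changed (B5 41->96; G3 -27->0) — executes, giving 96.
  F3: a read changed (F1 14->96; H8 4->-6) — executes, giving 90.
  F7: a read changed (F3 18->90) — executes, giving 95.

Note where the cutoff bites: F6 is checked, finds nothing changed, and keeps its cache.

Demanding F7 again yields 95.
25 formula cells run: A2, A4, A8, B5, B10, C1, C6, C11, D4, D8, D9, E1, E7, E11, F1, F3, F4, F5, F7, F10, G3, H3, H5, H6, H10.
The nodes whose values change: A4, A8, B5, C1, C6, C11, D4, D8, D9, E1, E7, E11, F1, F3, F4, F5, F7, F10, G3, H5, H8, H10.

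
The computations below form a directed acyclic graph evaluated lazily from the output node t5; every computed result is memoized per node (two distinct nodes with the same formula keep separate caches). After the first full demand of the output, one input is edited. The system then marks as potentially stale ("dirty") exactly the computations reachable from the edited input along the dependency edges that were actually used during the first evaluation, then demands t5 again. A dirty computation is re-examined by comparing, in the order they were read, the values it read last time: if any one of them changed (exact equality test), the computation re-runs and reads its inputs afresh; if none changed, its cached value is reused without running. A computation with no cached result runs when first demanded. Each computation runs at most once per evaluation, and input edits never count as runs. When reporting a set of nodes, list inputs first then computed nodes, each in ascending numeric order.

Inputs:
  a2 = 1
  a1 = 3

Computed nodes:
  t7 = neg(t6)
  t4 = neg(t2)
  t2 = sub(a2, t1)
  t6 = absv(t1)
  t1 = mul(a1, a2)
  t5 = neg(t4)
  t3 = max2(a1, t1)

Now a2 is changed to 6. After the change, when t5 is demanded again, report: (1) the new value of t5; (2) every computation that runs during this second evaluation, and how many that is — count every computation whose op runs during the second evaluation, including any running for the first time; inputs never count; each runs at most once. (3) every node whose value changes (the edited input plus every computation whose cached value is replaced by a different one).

Demanding t5 again yields -12.
4 computations run: t1, t2, t4, t5.
The nodes whose values change: a2, t1, t2, t4, t5.

First demand of the output computes:
  t1 = mul(3, 1) = 3
  t2 = sub(1, 3) = -2
  t4 = neg(-2) = 2
  t5 = neg(2) = -2

After the edit, cleaning proceeds:
  t1: a read changed (a2 1->6) — executes, giving 18.
  t2: a read changed (a2 1->6; t1 3->18) — executes, giving -12.
  t4: a read changed (t2 -2->-12) — executes, giving 12.
  t5: a read changed (t4 2->12) — executes, giving -12.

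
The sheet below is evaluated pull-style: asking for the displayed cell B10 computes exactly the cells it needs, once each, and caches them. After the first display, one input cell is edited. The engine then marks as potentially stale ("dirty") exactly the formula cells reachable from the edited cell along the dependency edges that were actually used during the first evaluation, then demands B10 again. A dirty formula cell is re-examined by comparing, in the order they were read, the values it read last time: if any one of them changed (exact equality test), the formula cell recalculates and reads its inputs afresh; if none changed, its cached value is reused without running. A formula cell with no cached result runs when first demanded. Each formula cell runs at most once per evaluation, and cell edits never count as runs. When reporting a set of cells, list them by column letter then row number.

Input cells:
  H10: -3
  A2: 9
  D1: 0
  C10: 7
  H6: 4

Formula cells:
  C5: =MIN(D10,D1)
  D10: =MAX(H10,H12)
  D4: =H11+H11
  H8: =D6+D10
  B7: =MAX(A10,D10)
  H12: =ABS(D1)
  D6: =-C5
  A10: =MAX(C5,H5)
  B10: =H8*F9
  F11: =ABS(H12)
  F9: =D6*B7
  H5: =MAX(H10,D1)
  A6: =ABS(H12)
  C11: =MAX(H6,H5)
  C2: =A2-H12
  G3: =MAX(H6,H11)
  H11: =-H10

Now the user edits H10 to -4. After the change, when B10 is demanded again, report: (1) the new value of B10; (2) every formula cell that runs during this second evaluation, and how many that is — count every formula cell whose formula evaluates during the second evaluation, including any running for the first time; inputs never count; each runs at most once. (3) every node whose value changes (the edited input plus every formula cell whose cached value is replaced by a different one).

Demanding B10 again yields 0.
2 formula cells run: D10, H5.
The nodes whose values change: H10.
Note where the cutoff bites: C5 is checked, finds nothing changed, and keeps its cache.

First demand of the output computes:
  H5 = MAX(-3, 0) = 0
  H12 = ABS(0) = 0
  D10 = MAX(-3, 0) = 0
  C5 = MIN(0, 0) = 0
  A10 = MAX(0, 0) = 0
  B7 = MAX(0, 0) = 0
  D6 = -(0) = 0
  F9 = 0 * 0 = 0
  H8 = 0 + 0 = 0
  B10 = 0 * 0 = 0

After the edit, cleaning proceeds:
  D10: a read changed (H10 -3->-4) — executes, giving 0 — identical to its old value.
  C5: dirty, but its reads are unchanged (D10 unchanged, D1 unchanged); cached 0 stands.
  D6: dirty, but its reads are unchanged (C5 unchanged); cached 0 stands.
  H5: a read changed (H10 -3->-4) — executes, giving 0 — identical to its old value.
  A10: dirty, but its reads are unchanged (C5 unchanged, H5 unchanged); cached 0 stands.
  B7: dirty, but its reads are unchanged (A10 unchanged, D10 unchanged); cached 0 stands.
  F9: dirty, but its reads are unchanged (D6 unchanged, B7 unchanged); cached 0 stands.
  H8: dirty, but its reads are unchanged (D6 unchanged, D10 unchanged); cached 0 stands.
  B10: dirty, but its reads are unchanged (H8 unchanged, F9 unchanged); cached 0 stands.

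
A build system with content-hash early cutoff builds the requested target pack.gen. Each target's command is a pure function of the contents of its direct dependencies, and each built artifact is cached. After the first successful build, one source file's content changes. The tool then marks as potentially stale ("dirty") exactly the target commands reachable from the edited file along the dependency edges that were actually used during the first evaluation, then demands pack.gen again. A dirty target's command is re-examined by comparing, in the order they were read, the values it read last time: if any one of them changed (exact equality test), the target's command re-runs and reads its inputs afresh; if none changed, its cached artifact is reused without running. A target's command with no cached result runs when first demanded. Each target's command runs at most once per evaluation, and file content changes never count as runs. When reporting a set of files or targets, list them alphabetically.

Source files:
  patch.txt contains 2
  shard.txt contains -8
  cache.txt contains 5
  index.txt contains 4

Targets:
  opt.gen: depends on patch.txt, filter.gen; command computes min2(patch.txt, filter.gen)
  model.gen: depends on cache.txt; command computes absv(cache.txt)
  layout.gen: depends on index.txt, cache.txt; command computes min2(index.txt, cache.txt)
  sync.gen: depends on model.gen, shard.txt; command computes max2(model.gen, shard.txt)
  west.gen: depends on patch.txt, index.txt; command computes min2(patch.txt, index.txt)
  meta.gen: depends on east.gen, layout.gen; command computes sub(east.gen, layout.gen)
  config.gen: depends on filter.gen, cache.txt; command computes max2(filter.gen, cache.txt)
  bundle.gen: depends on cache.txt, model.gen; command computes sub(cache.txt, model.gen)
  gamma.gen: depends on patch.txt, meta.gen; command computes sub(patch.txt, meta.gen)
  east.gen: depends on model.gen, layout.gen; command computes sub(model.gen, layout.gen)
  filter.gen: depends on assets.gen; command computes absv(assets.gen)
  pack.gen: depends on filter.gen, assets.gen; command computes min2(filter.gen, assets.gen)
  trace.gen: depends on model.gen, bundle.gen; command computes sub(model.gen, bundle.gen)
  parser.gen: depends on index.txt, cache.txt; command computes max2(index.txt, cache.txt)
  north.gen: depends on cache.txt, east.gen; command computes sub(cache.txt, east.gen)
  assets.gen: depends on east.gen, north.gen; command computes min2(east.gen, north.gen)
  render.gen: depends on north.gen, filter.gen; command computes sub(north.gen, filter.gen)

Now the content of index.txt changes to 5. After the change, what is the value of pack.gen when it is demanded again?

New value of pack.gen: 0.

First evaluation (everything demanded from the output):
  layout.gen = min2(4, 5) = 4
  model.gen = absv(5) = 5
  east.gen = sub(5, 4) = 1
  north.gen = sub(5, 1) = 4
  assets.gen = min2(1, 4) = 1
  filter.gen = absv(1) = 1
  pack.gen = min2(1, 1) = 1

Propagation after the edit:
  layout.gen: runs — index.txt 4->5; result 5.
  east.gen: runs — layout.gen 4->5; result 0.
  north.gen: runs — east.gen 1->0; result 5.
  assets.gen: runs — east.gen 1->0; north.gen 4->5; result 0.
  filter.gen: runs — assets.gen 1->0; result 0.
  pack.gen: runs — filter.gen 1->0; assets.gen 1->0; result 0.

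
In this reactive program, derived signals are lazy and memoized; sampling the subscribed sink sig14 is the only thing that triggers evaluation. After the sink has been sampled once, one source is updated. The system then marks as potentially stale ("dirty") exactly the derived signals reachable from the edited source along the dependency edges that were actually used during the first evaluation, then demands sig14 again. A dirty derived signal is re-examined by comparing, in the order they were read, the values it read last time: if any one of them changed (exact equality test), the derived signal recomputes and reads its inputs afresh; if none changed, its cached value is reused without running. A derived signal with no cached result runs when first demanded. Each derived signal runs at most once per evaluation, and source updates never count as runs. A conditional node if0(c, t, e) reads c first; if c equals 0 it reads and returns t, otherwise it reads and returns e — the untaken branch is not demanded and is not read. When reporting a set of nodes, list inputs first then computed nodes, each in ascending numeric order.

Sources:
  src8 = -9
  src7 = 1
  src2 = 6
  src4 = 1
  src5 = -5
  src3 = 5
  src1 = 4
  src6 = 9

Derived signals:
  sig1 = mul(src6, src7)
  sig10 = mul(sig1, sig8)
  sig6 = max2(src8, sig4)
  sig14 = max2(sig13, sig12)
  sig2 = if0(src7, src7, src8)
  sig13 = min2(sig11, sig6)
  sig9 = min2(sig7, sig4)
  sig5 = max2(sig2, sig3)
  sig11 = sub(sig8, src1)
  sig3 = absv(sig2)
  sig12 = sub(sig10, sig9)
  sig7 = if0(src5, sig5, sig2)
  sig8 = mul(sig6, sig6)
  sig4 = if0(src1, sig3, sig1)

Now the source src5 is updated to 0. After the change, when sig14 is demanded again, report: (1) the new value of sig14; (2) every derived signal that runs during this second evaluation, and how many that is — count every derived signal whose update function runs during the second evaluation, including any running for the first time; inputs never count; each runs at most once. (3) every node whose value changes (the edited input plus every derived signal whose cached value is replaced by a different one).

Demanding sig14 again yields 720.
6 derived signals run: sig3, sig5, sig7, sig9, sig12, sig14.
The nodes whose values change: src5, sig7, sig9, sig12, sig14.
Note the branch switch — sig3, sig5 had no cache and run now for the first time.

First demand of the output computes:
  sig1 = mul(9, 1) = 9
  sig2 = if0(src7=1 -> else branch src8) = -9
  sig4 = if0(src1=4 -> else branch sig1) = 9
  sig6 = max2(-9, 9) = 9
  sig7 = if0(src5=-5 -> else branch sig2) = -9
  sig8 = mul(9, 9) = 81
  sig9 = min2(-9, 9) = -9
  sig10 = mul(9, 81) = 729
  sig11 = sub(81, 4) = 77
  sig12 = sub(729, -9) = 738
  sig13 = min2(77, 9) = 9
  sig14 = max2(9, 738) = 738

After the edit, cleaning proceeds:
  sig3: had never run; runs now, result 9.
  sig5: had never run; runs now, result 9.
  sig7: a read changed (src5 -5->0) — executes, giving 9.
  sig9: a read changed (sig7 -9->9) — executes, giving 9.
  sig12: a read changed (sig9 -9->9) — executes, giving 720.
  sig14: a read changed (sig12 738->720) — executes, giving 720.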